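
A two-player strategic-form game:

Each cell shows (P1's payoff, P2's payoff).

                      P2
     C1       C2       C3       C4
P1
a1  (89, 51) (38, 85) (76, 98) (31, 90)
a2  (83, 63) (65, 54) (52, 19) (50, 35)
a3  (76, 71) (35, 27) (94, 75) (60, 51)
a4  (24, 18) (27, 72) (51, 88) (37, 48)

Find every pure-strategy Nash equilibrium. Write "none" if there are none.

The unique pure-strategy Nash equilibrium is (a3, C3).

Mark each player's best response to every combination of opponents' strategies; a profile where every player is best-responding is a pure Nash equilibrium.
P1 against C1: payoffs 89, 83, 76, 24 → best response a1.
P1 against C2: payoffs 38, 65, 35, 27 → best response a2.
P1 against C3: payoffs 76, 52, 94, 51 → best response a3.
P1 against C4: payoffs 31, 50, 60, 37 → best response a3.
P2 against a1: payoffs 51, 85, 98, 90 → best response C3.
P2 against a2: payoffs 63, 54, 19, 35 → best response C1.
P2 against a3: payoffs 71, 27, 75, 51 → best response C3.
P2 against a4: payoffs 18, 72, 88, 48 → best response C3.
Mutual best responses: (a3, C3).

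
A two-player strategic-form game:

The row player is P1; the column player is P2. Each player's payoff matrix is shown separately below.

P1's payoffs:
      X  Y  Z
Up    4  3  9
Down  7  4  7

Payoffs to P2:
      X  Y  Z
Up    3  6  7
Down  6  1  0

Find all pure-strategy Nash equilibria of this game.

P1 against X: payoffs 4, 7 → best response Down.
P1 against Y: payoffs 3, 4 → best response Down.
P1 against Z: payoffs 9, 7 → best response Up.
P2 against Up: payoffs 3, 6, 7 → best response Z.
P2 against Down: payoffs 6, 1, 0 → best response X.
Mutual best responses: (Up, Z); (Down, X).

Pure-strategy Nash equilibria: (Up, Z) and (Down, X)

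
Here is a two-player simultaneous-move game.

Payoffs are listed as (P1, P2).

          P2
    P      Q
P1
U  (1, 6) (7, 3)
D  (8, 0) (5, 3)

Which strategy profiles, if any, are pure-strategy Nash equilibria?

P1 against P: payoffs 1, 8 → best response D.
P1 against Q: payoffs 7, 5 → best response U.
P2 against U: payoffs 6, 3 → best response P.
P2 against D: payoffs 0, 3 → best response Q.
No profile is a mutual best response for all players.

This game has no pure Nash equilibrium.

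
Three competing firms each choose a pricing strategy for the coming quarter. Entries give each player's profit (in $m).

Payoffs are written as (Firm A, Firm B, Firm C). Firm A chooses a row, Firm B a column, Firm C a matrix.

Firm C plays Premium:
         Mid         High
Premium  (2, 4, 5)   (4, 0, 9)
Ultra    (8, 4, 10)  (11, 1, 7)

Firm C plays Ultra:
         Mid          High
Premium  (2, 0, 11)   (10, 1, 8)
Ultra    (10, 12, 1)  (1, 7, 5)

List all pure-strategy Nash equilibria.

(Ultra, Mid, Premium)

Mark each player's best response to every combination of opponents' strategies; a profile where every player is best-responding is a pure Nash equilibrium.
Firm A against (Mid, Premium): payoffs 2, 8 → best response Ultra.
Firm A against (Mid, Ultra): payoffs 2, 10 → best response Ultra.
Firm A against (High, Premium): payoffs 4, 11 → best response Ultra.
Firm A against (High, Ultra): payoffs 10, 1 → best response Premium.
Firm B against (Premium, Premium): payoffs 4, 0 → best response Mid.
Firm B against (Premium, Ultra): payoffs 0, 1 → best response High.
Firm B against (Ultra, Premium): payoffs 4, 1 → best response Mid.
Firm B against (Ultra, Ultra): payoffs 12, 7 → best response Mid.
Firm C against (Premium, Mid): payoffs 5, 11 → best response Ultra.
Firm C against (Premium, High): payoffs 9, 8 → best response Premium.
Firm C against (Ultra, Mid): payoffs 10, 1 → best response Premium.
Firm C against (Ultra, High): payoffs 7, 5 → best response Premium.
Mutual best responses: (Ultra, Mid, Premium).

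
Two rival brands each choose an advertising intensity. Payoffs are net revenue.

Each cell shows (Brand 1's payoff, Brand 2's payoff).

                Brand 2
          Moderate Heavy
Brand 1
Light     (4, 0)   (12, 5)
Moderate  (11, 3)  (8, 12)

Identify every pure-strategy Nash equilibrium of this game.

(Light, Heavy)

(Light, Moderate): Brand 1 can switch to Moderate (4 → 11). Not NE.
(Light, Heavy): Brand 1 gets 12, best alternative 8; Brand 2 gets 5, best alternative 0. No profitable deviation — NE.
(Moderate, Moderate): Brand 2 can switch to Heavy (3 → 12). Not NE.
(Moderate, Heavy): Brand 1 can switch to Light (8 → 12). Not NE.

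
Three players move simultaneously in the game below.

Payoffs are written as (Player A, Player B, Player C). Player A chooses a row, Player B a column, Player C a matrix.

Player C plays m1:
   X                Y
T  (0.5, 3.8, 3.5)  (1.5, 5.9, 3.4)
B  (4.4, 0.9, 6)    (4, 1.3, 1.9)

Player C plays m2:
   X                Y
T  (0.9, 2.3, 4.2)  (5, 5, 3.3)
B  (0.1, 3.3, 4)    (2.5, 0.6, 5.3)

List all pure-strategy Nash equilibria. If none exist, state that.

For each player, find the best response to each opponent profile; mutual best responses are the pure NE.
Player A against (X, m1): payoffs 0.5, 4.4 → best response B.
Player A against (X, m2): payoffs 0.9, 0.1 → best response T.
Player A against (Y, m1): payoffs 1.5, 4 → best response B.
Player A against (Y, m2): payoffs 5, 2.5 → best response T.
Player B against (T, m1): payoffs 3.8, 5.9 → best response Y.
Player B against (T, m2): payoffs 2.3, 5 → best response Y.
Player B against (B, m1): payoffs 0.9, 1.3 → best response Y.
Player B against (B, m2): payoffs 3.3, 0.6 → best response X.
Player C against (T, X): payoffs 3.5, 4.2 → best response m2.
Player C against (T, Y): payoffs 3.4, 3.3 → best response m1.
Player C against (B, X): payoffs 6, 4 → best response m1.
Player C against (B, Y): payoffs 1.9, 5.3 → best response m2.
No profile is a mutual best response for all players.

No pure-strategy Nash equilibrium.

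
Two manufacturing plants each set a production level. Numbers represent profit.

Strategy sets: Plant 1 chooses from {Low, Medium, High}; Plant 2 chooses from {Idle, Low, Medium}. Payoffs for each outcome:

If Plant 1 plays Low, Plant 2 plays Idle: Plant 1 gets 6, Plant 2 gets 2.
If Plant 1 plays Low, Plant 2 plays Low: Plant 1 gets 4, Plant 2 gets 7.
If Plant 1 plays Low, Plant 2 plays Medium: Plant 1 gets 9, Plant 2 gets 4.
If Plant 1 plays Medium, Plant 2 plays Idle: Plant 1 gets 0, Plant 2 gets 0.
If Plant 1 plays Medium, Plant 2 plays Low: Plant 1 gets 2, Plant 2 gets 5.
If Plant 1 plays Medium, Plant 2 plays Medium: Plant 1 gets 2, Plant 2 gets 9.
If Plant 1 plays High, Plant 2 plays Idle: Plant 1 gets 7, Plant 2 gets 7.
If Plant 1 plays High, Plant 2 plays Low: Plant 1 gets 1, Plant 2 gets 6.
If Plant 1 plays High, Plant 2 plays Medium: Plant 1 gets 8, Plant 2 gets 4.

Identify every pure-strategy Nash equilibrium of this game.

Pure-strategy Nash equilibria: (Low, Low), (High, Idle)

(Low, Idle): Plant 1 can switch to High (6 → 7). Not NE.
(Low, Low): Plant 1 gets 4, best alternative 2; Plant 2 gets 7, best alternative 4. No profitable deviation — NE.
(Low, Medium): Plant 2 can switch to Low (4 → 7). Not NE.
(Medium, Idle): Plant 1 can switch to Low (0 → 6). Not NE.
(Medium, Low): Plant 1 can switch to Low (2 → 4). Not NE.
(Medium, Medium): Plant 1 can switch to Low (2 → 9). Not NE.
(High, Idle): Plant 1 gets 7, best alternative 6; Plant 2 gets 7, best alternative 6. No profitable deviation — NE.
(High, Low): Plant 1 can switch to Low (1 → 4). Not NE.
(The remaining 1 profile has a profitable deviation by the same check.)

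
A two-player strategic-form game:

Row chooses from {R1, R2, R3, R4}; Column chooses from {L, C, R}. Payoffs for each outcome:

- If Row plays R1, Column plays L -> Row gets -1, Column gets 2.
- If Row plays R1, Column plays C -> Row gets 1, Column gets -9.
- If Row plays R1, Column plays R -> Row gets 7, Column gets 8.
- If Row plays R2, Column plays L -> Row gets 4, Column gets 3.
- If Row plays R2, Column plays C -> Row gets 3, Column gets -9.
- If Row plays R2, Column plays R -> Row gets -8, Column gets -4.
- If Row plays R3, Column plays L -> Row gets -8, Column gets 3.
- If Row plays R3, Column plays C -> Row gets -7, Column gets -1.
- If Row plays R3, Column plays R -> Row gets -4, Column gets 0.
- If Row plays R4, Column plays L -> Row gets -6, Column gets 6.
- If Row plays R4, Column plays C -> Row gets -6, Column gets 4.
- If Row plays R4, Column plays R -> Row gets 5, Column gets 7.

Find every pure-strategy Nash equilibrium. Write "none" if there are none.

(R1, L): Row can switch to R2 (-1 → 4). Not NE.
(R1, C): Row can switch to R2 (1 → 3). Not NE.
(R1, R): Row gets 7, best alternative 5; Column gets 8, best alternative 2. No profitable deviation — NE.
(R2, L): Row gets 4, best alternative -1; Column gets 3, best alternative -4. No profitable deviation — NE.
(R2, C): Column can switch to L (-9 → 3). Not NE.
(R2, R): Row can switch to R1 (-8 → 7). Not NE.
(R3, L): Row can switch to R1 (-8 → -1). Not NE.
(R3, C): Row can switch to R1 (-7 → 1). Not NE.
(R3, R): Row can switch to R1 (-4 → 7). Not NE.
(R4, L): Row can switch to R1 (-6 → -1). Not NE.
(The remaining 2 profiles each have a profitable deviation by the same check.)

(R1, R); (R2, L)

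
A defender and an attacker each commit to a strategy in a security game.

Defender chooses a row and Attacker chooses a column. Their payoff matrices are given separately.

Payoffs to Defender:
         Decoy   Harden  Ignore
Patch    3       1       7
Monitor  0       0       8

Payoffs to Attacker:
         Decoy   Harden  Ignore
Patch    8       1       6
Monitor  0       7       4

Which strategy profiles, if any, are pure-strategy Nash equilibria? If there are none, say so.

Pure NE: (Patch, Decoy)

(Patch, Decoy): Defender gets 3, best alternative 0; Attacker gets 8, best alternative 6. No profitable deviation — NE.
(Patch, Harden): Attacker can switch to Decoy (1 → 8). Not NE.
(Patch, Ignore): Defender can switch to Monitor (7 → 8). Not NE.
(Monitor, Decoy): Defender can switch to Patch (0 → 3). Not NE.
(Monitor, Harden): Defender can switch to Patch (0 → 1). Not NE.
(Monitor, Ignore): Attacker can switch to Harden (4 → 7). Not NE.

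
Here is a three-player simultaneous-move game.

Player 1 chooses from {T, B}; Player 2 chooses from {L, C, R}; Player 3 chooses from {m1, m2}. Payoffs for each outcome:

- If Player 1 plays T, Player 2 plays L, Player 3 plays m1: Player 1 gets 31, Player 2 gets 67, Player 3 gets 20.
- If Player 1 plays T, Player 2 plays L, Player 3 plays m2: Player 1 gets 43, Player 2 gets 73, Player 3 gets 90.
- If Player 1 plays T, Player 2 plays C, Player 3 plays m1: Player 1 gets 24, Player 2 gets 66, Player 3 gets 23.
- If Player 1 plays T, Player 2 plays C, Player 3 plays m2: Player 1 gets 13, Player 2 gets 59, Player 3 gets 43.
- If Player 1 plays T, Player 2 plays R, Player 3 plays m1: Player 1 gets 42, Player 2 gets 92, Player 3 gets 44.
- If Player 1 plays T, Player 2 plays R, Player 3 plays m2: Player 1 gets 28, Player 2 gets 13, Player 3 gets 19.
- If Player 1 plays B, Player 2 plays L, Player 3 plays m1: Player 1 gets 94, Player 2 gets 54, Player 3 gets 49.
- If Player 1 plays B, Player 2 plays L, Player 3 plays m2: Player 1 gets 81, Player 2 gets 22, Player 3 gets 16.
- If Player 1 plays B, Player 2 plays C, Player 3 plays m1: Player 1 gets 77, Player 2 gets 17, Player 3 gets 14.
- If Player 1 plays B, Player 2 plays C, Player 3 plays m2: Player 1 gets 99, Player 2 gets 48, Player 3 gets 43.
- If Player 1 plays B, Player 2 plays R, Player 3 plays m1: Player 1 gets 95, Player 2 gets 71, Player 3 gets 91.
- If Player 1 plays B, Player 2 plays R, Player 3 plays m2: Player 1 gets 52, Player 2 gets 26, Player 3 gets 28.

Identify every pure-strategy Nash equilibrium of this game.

The pure Nash equilibria are (B, C, m2); (B, R, m1).

Player 1 against (L, m1): payoffs 31, 94 → best response B.
Player 1 against (L, m2): payoffs 43, 81 → best response B.
Player 1 against (C, m1): payoffs 24, 77 → best response B.
Player 1 against (C, m2): payoffs 13, 99 → best response B.
Player 1 against (R, m1): payoffs 42, 95 → best response B.
Player 1 against (R, m2): payoffs 28, 52 → best response B.
Player 2 against (T, m1): payoffs 67, 66, 92 → best response R.
Player 2 against (T, m2): payoffs 73, 59, 13 → best response L.
Player 2 against (B, m1): payoffs 54, 17, 71 → best response R.
Player 2 against (B, m2): payoffs 22, 48, 26 → best response C.
Player 3 against (T, L): payoffs 20, 90 → best response m2.
Player 3 against (T, C): payoffs 23, 43 → best response m2.
Player 3 against (T, R): payoffs 44, 19 → best response m1.
Player 3 against (B, L): payoffs 49, 16 → best response m1.
Player 3 against (B, C): payoffs 14, 43 → best response m2.
Player 3 against (B, R): payoffs 91, 28 → best response m1.
Mutual best responses: (B, C, m2); (B, R, m1).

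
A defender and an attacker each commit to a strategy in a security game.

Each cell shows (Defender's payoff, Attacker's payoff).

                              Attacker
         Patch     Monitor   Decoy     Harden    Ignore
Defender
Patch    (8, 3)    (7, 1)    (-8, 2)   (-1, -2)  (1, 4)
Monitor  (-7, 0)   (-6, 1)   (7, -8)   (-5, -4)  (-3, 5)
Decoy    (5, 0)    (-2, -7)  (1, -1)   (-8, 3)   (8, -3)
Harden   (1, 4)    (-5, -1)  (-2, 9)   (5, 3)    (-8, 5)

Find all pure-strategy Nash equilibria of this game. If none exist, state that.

none

Defender against Patch: payoffs 8, -7, 5, 1 → best response Patch.
Defender against Monitor: payoffs 7, -6, -2, -5 → best response Patch.
Defender against Decoy: payoffs -8, 7, 1, -2 → best response Monitor.
Defender against Harden: payoffs -1, -5, -8, 5 → best response Harden.
Defender against Ignore: payoffs 1, -3, 8, -8 → best response Decoy.
Attacker against Patch: payoffs 3, 1, 2, -2, 4 → best response Ignore.
Attacker against Monitor: payoffs 0, 1, -8, -4, 5 → best response Ignore.
Attacker against Decoy: payoffs 0, -7, -1, 3, -3 → best response Harden.
Attacker against Harden: payoffs 4, -1, 9, 3, 5 → best response Decoy.
No profile is a mutual best response for all players.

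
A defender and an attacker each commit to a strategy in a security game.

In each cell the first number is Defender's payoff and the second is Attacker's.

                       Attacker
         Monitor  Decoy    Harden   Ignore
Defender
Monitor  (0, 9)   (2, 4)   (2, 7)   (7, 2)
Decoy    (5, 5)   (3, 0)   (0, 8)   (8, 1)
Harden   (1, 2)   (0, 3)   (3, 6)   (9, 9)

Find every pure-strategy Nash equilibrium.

The unique pure-strategy Nash equilibrium is (Harden, Ignore).

Defender against Monitor: payoffs 0, 5, 1 → best response Decoy.
Defender against Decoy: payoffs 2, 3, 0 → best response Decoy.
Defender against Harden: payoffs 2, 0, 3 → best response Harden.
Defender against Ignore: payoffs 7, 8, 9 → best response Harden.
Attacker against Monitor: payoffs 9, 4, 7, 2 → best response Monitor.
Attacker against Decoy: payoffs 5, 0, 8, 1 → best response Harden.
Attacker against Harden: payoffs 2, 3, 6, 9 → best response Ignore.
Mutual best responses: (Harden, Ignore).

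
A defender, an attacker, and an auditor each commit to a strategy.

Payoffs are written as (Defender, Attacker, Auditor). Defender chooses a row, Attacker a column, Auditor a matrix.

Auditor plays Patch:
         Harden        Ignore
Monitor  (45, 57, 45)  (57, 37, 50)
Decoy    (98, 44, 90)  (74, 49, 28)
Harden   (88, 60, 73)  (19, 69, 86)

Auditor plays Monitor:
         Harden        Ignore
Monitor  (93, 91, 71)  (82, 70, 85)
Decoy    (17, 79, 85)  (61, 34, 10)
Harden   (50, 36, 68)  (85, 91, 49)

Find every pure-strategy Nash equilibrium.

Pure-strategy Nash equilibria: (Monitor, Harden, Monitor); (Decoy, Ignore, Patch)

Defender against (Harden, Patch): payoffs 45, 98, 88 → best response Decoy.
Defender against (Harden, Monitor): payoffs 93, 17, 50 → best response Monitor.
Defender against (Ignore, Patch): payoffs 57, 74, 19 → best response Decoy.
Defender against (Ignore, Monitor): payoffs 82, 61, 85 → best response Harden.
Attacker against (Monitor, Patch): payoffs 57, 37 → best response Harden.
Attacker against (Monitor, Monitor): payoffs 91, 70 → best response Harden.
Attacker against (Decoy, Patch): payoffs 44, 49 → best response Ignore.
Attacker against (Decoy, Monitor): payoffs 79, 34 → best response Harden.
Attacker against (Harden, Patch): payoffs 60, 69 → best response Ignore.
Attacker against (Harden, Monitor): payoffs 36, 91 → best response Ignore.
Auditor against (Monitor, Harden): payoffs 45, 71 → best response Monitor.
Auditor against (Monitor, Ignore): payoffs 50, 85 → best response Monitor.
Auditor against (Decoy, Harden): payoffs 90, 85 → best response Patch.
Auditor against (Decoy, Ignore): payoffs 28, 10 → best response Patch.
Auditor against (Harden, Harden): payoffs 73, 68 → best response Patch.
Auditor against (Harden, Ignore): payoffs 86, 49 → best response Patch.
Mutual best responses: (Monitor, Harden, Monitor); (Decoy, Ignore, Patch).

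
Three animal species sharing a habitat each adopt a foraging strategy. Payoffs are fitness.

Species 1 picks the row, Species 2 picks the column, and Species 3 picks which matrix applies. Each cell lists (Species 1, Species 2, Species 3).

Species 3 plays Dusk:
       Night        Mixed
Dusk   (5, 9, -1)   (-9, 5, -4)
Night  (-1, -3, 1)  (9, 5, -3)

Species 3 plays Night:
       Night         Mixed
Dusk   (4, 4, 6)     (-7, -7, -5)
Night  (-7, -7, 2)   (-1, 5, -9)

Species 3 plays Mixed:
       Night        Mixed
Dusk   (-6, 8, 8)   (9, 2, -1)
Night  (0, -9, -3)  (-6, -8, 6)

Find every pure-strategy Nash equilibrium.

This game has no pure Nash equilibrium.

(Dusk, Night, Dusk): Species 3 can switch to Night (-1 → 6). Not NE.
(Dusk, Night, Night): Species 3 can switch to Mixed (6 → 8). Not NE.
(Dusk, Night, Mixed): Species 1 can switch to Night (-6 → 0). Not NE.
(Dusk, Mixed, Dusk): Species 1 can switch to Night (-9 → 9). Not NE.
(Dusk, Mixed, Night): Species 1 can switch to Night (-7 → -1). Not NE.
(Dusk, Mixed, Mixed): Species 2 can switch to Night (2 → 8). Not NE.
(Night, Night, Dusk): Species 1 can switch to Dusk (-1 → 5). Not NE.
(Night, Night, Night): Species 1 can switch to Dusk (-7 → 4). Not NE.
(Night, Night, Mixed): Species 2 can switch to Mixed (-9 → -8). Not NE.
(Night, Mixed, Dusk): Species 3 can switch to Mixed (-3 → 6). Not NE.
(The remaining 2 profiles each have a profitable deviation by the same check.)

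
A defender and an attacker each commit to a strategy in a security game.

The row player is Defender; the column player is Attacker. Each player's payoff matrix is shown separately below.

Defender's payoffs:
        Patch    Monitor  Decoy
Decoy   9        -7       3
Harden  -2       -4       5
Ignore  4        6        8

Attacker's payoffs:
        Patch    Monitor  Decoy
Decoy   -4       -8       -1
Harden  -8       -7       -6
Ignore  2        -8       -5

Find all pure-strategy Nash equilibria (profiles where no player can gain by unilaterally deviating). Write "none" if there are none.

No pure-strategy Nash equilibrium.

For each player, find the best response to each opponent profile; mutual best responses are the pure NE.
Defender against Patch: payoffs 9, -2, 4 → best response Decoy.
Defender against Monitor: payoffs -7, -4, 6 → best response Ignore.
Defender against Decoy: payoffs 3, 5, 8 → best response Ignore.
Attacker against Decoy: payoffs -4, -8, -1 → best response Decoy.
Attacker against Harden: payoffs -8, -7, -6 → best response Decoy.
Attacker against Ignore: payoffs 2, -8, -5 → best response Patch.
No profile is a mutual best response for all players.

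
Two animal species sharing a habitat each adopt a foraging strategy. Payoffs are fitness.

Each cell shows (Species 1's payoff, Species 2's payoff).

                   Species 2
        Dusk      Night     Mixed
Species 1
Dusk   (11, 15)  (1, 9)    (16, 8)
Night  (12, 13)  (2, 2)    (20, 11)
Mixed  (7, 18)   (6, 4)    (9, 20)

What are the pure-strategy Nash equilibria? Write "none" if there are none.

Species 1 against Dusk: payoffs 11, 12, 7 → best response Night.
Species 1 against Night: payoffs 1, 2, 6 → best response Mixed.
Species 1 against Mixed: payoffs 16, 20, 9 → best response Night.
Species 2 against Dusk: payoffs 15, 9, 8 → best response Dusk.
Species 2 against Night: payoffs 13, 2, 11 → best response Dusk.
Species 2 against Mixed: payoffs 18, 4, 20 → best response Mixed.
Mutual best responses: (Night, Dusk).

Pure NE: (Night, Dusk)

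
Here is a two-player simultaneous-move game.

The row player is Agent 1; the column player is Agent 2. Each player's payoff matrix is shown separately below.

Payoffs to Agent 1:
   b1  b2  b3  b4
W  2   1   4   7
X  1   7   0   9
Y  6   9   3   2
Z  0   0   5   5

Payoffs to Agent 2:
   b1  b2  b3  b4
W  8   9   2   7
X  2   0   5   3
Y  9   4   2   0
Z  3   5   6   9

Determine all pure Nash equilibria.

Agent 1 against b1: payoffs 2, 1, 6, 0 → best response Y.
Agent 1 against b2: payoffs 1, 7, 9, 0 → best response Y.
Agent 1 against b3: payoffs 4, 0, 3, 5 → best response Z.
Agent 1 against b4: payoffs 7, 9, 2, 5 → best response X.
Agent 2 against W: payoffs 8, 9, 2, 7 → best response b2.
Agent 2 against X: payoffs 2, 0, 5, 3 → best response b3.
Agent 2 against Y: payoffs 9, 4, 2, 0 → best response b1.
Agent 2 against Z: payoffs 3, 5, 6, 9 → best response b4.
Mutual best responses: (Y, b1).

Pure NE: (Y, b1)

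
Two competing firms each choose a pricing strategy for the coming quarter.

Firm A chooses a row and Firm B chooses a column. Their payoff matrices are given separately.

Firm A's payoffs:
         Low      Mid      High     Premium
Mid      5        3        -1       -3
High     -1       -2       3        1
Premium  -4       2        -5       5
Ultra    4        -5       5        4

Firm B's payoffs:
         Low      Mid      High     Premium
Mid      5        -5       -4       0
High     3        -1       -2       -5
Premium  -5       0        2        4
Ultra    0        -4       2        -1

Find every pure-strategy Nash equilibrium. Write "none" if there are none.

Pure-strategy Nash equilibria: (Mid, Low), (Premium, Premium), (Ultra, High)

(Mid, Low): Firm A gets 5, best alternative 4; Firm B gets 5, best alternative 0. No profitable deviation — NE.
(Mid, Mid): Firm B can switch to Low (-5 → 5). Not NE.
(Mid, High): Firm A can switch to High (-1 → 3). Not NE.
(Mid, Premium): Firm A can switch to High (-3 → 1). Not NE.
(High, Low): Firm A can switch to Mid (-1 → 5). Not NE.
(High, Mid): Firm A can switch to Mid (-2 → 3). Not NE.
(High, High): Firm A can switch to Ultra (3 → 5). Not NE.
(Premium, Premium): Firm A gets 5, best alternative 4; Firm B gets 4, best alternative 2. No profitable deviation — NE.
(Ultra, High): Firm A gets 5, best alternative 3; Firm B gets 2, best alternative 0. No profitable deviation — NE.
(The remaining 7 profiles each have a profitable deviation by the same check.)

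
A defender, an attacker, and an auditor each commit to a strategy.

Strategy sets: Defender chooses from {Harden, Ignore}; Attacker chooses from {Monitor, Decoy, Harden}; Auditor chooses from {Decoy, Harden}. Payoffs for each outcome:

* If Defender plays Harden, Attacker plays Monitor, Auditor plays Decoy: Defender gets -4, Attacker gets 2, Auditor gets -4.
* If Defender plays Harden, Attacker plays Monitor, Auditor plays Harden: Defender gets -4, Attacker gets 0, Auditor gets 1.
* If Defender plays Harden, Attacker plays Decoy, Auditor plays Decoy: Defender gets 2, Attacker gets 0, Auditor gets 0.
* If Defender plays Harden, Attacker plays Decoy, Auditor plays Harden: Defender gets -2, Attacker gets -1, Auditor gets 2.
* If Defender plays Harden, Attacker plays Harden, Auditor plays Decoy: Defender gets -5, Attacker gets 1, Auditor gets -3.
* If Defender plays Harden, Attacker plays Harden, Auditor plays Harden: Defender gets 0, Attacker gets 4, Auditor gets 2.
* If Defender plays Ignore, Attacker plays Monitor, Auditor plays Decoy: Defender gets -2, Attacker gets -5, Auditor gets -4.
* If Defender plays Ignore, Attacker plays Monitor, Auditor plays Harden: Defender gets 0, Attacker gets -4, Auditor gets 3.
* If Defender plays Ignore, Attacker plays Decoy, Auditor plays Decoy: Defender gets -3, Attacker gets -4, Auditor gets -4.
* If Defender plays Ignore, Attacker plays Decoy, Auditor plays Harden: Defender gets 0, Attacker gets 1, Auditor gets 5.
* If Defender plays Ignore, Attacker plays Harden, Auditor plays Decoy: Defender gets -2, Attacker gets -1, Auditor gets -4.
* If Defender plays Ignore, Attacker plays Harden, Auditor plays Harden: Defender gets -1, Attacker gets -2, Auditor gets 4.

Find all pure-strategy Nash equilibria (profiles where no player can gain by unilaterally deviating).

(Harden, Harden, Harden); (Ignore, Decoy, Harden)

Defender against (Monitor, Decoy): payoffs -4, -2 → best response Ignore.
Defender against (Monitor, Harden): payoffs -4, 0 → best response Ignore.
Defender against (Decoy, Decoy): payoffs 2, -3 → best response Harden.
Defender against (Decoy, Harden): payoffs -2, 0 → best response Ignore.
Defender against (Harden, Decoy): payoffs -5, -2 → best response Ignore.
Defender against (Harden, Harden): payoffs 0, -1 → best response Harden.
Attacker against (Harden, Decoy): payoffs 2, 0, 1 → best response Monitor.
Attacker against (Harden, Harden): payoffs 0, -1, 4 → best response Harden.
Attacker against (Ignore, Decoy): payoffs -5, -4, -1 → best response Harden.
Attacker against (Ignore, Harden): payoffs -4, 1, -2 → best response Decoy.
Auditor against (Harden, Monitor): payoffs -4, 1 → best response Harden.
Auditor against (Harden, Decoy): payoffs 0, 2 → best response Harden.
Auditor against (Harden, Harden): payoffs -3, 2 → best response Harden.
Auditor against (Ignore, Monitor): payoffs -4, 3 → best response Harden.
Auditor against (Ignore, Decoy): payoffs -4, 5 → best response Harden.
Auditor against (Ignore, Harden): payoffs -4, 4 → best response Harden.
Mutual best responses: (Harden, Harden, Harden); (Ignore, Decoy, Harden).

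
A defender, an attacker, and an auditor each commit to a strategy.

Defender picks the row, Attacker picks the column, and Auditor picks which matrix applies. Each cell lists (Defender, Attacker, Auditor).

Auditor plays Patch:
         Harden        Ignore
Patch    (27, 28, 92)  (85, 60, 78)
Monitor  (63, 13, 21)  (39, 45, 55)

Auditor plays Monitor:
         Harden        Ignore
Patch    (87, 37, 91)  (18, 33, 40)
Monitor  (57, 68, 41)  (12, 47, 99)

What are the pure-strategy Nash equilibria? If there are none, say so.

Defender against (Harden, Patch): payoffs 27, 63 → best response Monitor.
Defender against (Harden, Monitor): payoffs 87, 57 → best response Patch.
Defender against (Ignore, Patch): payoffs 85, 39 → best response Patch.
Defender against (Ignore, Monitor): payoffs 18, 12 → best response Patch.
Attacker against (Patch, Patch): payoffs 28, 60 → best response Ignore.
Attacker against (Patch, Monitor): payoffs 37, 33 → best response Harden.
Attacker against (Monitor, Patch): payoffs 13, 45 → best response Ignore.
Attacker against (Monitor, Monitor): payoffs 68, 47 → best response Harden.
Auditor against (Patch, Harden): payoffs 92, 91 → best response Patch.
Auditor against (Patch, Ignore): payoffs 78, 40 → best response Patch.
Auditor against (Monitor, Harden): payoffs 21, 41 → best response Monitor.
Auditor against (Monitor, Ignore): payoffs 55, 99 → best response Monitor.
Mutual best responses: (Patch, Ignore, Patch).

The unique pure-strategy Nash equilibrium is (Patch, Ignore, Patch).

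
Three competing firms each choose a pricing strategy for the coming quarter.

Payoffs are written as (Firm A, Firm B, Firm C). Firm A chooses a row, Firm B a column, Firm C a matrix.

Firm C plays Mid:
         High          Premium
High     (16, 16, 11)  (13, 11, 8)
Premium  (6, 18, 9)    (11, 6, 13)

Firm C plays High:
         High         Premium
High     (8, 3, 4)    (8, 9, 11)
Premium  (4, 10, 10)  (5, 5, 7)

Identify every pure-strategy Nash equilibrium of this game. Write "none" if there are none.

The pure Nash equilibria are (High, High, Mid) and (High, Premium, High).

For each player, find the best response to each opponent profile; mutual best responses are the pure NE.
Firm A against (High, Mid): payoffs 16, 6 → best response High.
Firm A against (High, High): payoffs 8, 4 → best response High.
Firm A against (Premium, Mid): payoffs 13, 11 → best response High.
Firm A against (Premium, High): payoffs 8, 5 → best response High.
Firm B against (High, Mid): payoffs 16, 11 → best response High.
Firm B against (High, High): payoffs 3, 9 → best response Premium.
Firm B against (Premium, Mid): payoffs 18, 6 → best response High.
Firm B against (Premium, High): payoffs 10, 5 → best response High.
Firm C against (High, High): payoffs 11, 4 → best response Mid.
Firm C against (High, Premium): payoffs 8, 11 → best response High.
Firm C against (Premium, High): payoffs 9, 10 → best response High.
Firm C against (Premium, Premium): payoffs 13, 7 → best response Mid.
Mutual best responses: (High, High, Mid); (High, Premium, High).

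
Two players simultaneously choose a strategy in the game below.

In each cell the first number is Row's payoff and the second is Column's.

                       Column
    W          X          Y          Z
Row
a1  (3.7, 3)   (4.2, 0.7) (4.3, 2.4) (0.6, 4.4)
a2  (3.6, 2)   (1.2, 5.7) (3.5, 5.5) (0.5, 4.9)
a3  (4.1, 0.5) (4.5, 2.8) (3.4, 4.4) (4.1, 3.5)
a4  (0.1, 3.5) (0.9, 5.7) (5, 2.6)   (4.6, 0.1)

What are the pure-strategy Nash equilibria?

This game has no pure Nash equilibrium.

Mark each player's best response to every combination of opponents' strategies; a profile where every player is best-responding is a pure Nash equilibrium.
Row against W: payoffs 3.7, 3.6, 4.1, 0.1 → best response a3.
Row against X: payoffs 4.2, 1.2, 4.5, 0.9 → best response a3.
Row against Y: payoffs 4.3, 3.5, 3.4, 5 → best response a4.
Row against Z: payoffs 0.6, 0.5, 4.1, 4.6 → best response a4.
Column against a1: payoffs 3, 0.7, 2.4, 4.4 → best response Z.
Column against a2: payoffs 2, 5.7, 5.5, 4.9 → best response X.
Column against a3: payoffs 0.5, 2.8, 4.4, 3.5 → best response Y.
Column against a4: payoffs 3.5, 5.7, 2.6, 0.1 → best response X.
No profile is a mutual best response for all players.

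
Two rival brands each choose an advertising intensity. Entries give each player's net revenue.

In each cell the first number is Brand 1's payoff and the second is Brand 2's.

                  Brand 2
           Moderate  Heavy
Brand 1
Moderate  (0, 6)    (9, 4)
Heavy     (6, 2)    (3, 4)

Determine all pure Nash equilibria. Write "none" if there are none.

There is no pure-strategy Nash equilibrium.

For each player, find the best response to each opponent profile; mutual best responses are the pure NE.
Brand 1 against Moderate: payoffs 0, 6 → best response Heavy.
Brand 1 against Heavy: payoffs 9, 3 → best response Moderate.
Brand 2 against Moderate: payoffs 6, 4 → best response Moderate.
Brand 2 against Heavy: payoffs 2, 4 → best response Heavy.
No profile is a mutual best response for all players.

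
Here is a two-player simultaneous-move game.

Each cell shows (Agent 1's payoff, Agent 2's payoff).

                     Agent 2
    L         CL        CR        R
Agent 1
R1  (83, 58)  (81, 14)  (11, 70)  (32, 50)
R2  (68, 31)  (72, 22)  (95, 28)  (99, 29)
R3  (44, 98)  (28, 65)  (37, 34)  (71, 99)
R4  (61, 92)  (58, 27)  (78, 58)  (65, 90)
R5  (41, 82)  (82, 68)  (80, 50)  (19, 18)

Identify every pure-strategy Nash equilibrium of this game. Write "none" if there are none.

This game has no pure Nash equilibrium.

For each player, find the best response to each opponent profile; mutual best responses are the pure NE.
Agent 1 against L: payoffs 83, 68, 44, 61, 41 → best response R1.
Agent 1 against CL: payoffs 81, 72, 28, 58, 82 → best response R5.
Agent 1 against CR: payoffs 11, 95, 37, 78, 80 → best response R2.
Agent 1 against R: payoffs 32, 99, 71, 65, 19 → best response R2.
Agent 2 against R1: payoffs 58, 14, 70, 50 → best response CR.
Agent 2 against R2: payoffs 31, 22, 28, 29 → best response L.
Agent 2 against R3: payoffs 98, 65, 34, 99 → best response R.
Agent 2 against R4: payoffs 92, 27, 58, 90 → best response L.
Agent 2 against R5: payoffs 82, 68, 50, 18 → best response L.
No profile is a mutual best response for all players.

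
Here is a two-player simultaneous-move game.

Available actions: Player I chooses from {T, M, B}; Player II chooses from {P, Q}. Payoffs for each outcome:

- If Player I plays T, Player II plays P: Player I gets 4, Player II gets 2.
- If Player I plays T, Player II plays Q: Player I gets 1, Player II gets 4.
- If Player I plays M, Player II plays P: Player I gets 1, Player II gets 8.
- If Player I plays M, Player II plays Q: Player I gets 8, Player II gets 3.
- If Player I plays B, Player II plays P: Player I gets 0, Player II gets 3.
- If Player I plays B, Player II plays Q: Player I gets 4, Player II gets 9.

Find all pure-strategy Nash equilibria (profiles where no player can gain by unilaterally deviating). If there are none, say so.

This game has no pure Nash equilibrium.

For each player, find the best response to each opponent profile; mutual best responses are the pure NE.
Player I against P: payoffs 4, 1, 0 → best response T.
Player I against Q: payoffs 1, 8, 4 → best response M.
Player II against T: payoffs 2, 4 → best response Q.
Player II against M: payoffs 8, 3 → best response P.
Player II against B: payoffs 3, 9 → best response Q.
No profile is a mutual best response for all players.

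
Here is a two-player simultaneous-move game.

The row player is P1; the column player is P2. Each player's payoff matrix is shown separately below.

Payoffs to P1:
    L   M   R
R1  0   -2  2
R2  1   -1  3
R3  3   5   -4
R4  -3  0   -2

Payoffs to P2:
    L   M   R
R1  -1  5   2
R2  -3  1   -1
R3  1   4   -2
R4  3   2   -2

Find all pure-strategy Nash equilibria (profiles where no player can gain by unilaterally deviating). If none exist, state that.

The unique pure-strategy Nash equilibrium is (R3, M).

P1 against L: payoffs 0, 1, 3, -3 → best response R3.
P1 against M: payoffs -2, -1, 5, 0 → best response R3.
P1 against R: payoffs 2, 3, -4, -2 → best response R2.
P2 against R1: payoffs -1, 5, 2 → best response M.
P2 against R2: payoffs -3, 1, -1 → best response M.
P2 against R3: payoffs 1, 4, -2 → best response M.
P2 against R4: payoffs 3, 2, -2 → best response L.
Mutual best responses: (R3, M).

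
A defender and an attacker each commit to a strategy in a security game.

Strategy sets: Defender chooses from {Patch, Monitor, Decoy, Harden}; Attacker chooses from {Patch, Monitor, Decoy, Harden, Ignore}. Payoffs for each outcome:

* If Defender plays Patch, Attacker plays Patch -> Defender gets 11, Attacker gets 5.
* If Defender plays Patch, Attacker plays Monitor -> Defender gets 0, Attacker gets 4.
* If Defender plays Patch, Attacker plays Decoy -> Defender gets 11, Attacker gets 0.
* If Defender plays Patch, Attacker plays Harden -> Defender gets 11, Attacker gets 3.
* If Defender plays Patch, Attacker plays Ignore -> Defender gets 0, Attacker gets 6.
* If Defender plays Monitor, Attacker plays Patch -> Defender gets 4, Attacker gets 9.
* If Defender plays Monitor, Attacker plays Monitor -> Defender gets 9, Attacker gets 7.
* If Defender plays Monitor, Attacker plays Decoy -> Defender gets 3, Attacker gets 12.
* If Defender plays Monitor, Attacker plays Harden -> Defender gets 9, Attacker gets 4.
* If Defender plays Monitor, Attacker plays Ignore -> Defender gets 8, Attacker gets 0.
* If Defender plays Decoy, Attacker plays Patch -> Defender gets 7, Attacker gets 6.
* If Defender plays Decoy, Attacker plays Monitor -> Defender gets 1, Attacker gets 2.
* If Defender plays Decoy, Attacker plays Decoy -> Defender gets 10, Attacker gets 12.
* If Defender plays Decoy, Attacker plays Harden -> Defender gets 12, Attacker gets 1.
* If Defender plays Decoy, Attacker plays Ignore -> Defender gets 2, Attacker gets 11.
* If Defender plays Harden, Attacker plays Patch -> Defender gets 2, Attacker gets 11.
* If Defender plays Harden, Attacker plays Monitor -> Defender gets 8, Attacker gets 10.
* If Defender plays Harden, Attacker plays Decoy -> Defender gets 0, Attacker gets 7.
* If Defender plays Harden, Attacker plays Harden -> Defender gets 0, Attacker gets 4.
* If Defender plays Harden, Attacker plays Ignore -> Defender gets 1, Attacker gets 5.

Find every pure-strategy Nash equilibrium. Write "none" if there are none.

This game has no pure Nash equilibrium.

Defender against Patch: payoffs 11, 4, 7, 2 → best response Patch.
Defender against Monitor: payoffs 0, 9, 1, 8 → best response Monitor.
Defender against Decoy: payoffs 11, 3, 10, 0 → best response Patch.
Defender against Harden: payoffs 11, 9, 12, 0 → best response Decoy.
Defender against Ignore: payoffs 0, 8, 2, 1 → best response Monitor.
Attacker against Patch: payoffs 5, 4, 0, 3, 6 → best response Ignore.
Attacker against Monitor: payoffs 9, 7, 12, 4, 0 → best response Decoy.
Attacker against Decoy: payoffs 6, 2, 12, 1, 11 → best response Decoy.
Attacker against Harden: payoffs 11, 10, 7, 4, 5 → best response Patch.
No profile is a mutual best response for all players.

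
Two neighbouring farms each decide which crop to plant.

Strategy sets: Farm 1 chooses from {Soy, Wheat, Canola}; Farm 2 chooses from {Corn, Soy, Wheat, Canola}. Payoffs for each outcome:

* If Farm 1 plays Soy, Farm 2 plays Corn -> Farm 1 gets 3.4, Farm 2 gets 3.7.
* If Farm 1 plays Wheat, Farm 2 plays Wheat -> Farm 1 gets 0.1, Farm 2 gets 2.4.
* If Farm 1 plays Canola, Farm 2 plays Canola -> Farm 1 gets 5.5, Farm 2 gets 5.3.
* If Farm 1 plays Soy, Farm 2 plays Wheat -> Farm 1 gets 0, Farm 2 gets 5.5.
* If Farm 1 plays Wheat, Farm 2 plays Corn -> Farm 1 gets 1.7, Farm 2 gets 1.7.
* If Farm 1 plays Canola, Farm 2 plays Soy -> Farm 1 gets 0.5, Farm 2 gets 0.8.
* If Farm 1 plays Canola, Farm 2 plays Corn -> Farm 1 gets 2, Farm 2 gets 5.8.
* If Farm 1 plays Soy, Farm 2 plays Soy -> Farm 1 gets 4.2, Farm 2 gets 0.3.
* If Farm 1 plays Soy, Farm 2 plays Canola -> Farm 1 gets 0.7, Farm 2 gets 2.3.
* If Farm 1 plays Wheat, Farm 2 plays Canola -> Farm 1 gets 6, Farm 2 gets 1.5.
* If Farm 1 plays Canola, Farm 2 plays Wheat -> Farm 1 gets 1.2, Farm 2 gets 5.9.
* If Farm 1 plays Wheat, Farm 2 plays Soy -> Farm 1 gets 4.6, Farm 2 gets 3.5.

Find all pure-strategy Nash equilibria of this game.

The pure Nash equilibria are (Wheat, Soy); (Canola, Wheat).

For each player, find the best response to each opponent profile; mutual best responses are the pure NE.
Farm 1 against Corn: payoffs 3.4, 1.7, 2 → best response Soy.
Farm 1 against Soy: payoffs 4.2, 4.6, 0.5 → best response Wheat.
Farm 1 against Wheat: payoffs 0, 0.1, 1.2 → best response Canola.
Farm 1 against Canola: payoffs 0.7, 6, 5.5 → best response Wheat.
Farm 2 against Soy: payoffs 3.7, 0.3, 5.5, 2.3 → best response Wheat.
Farm 2 against Wheat: payoffs 1.7, 3.5, 2.4, 1.5 → best response Soy.
Farm 2 against Canola: payoffs 5.8, 0.8, 5.9, 5.3 → best response Wheat.
Mutual best responses: (Wheat, Soy); (Canola, Wheat).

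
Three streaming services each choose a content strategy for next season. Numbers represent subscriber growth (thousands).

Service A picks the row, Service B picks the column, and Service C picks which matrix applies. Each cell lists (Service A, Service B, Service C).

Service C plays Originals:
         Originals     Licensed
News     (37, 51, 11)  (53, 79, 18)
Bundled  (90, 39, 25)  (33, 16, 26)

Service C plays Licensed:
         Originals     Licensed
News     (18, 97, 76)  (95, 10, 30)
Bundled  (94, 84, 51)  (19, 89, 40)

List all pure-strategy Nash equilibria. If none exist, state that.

(News, Originals, Originals): Service A can switch to Bundled (37 → 90). Not NE.
(News, Originals, Licensed): Service A can switch to Bundled (18 → 94). Not NE.
(News, Licensed, Originals): Service C can switch to Licensed (18 → 30). Not NE.
(News, Licensed, Licensed): Service B can switch to Originals (10 → 97). Not NE.
(Bundled, Originals, Originals): Service C can switch to Licensed (25 → 51). Not NE.
(Bundled, Originals, Licensed): Service B can switch to Licensed (84 → 89). Not NE.
(The remaining 2 profiles each have a profitable deviation by the same check.)

This game has no pure Nash equilibrium.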